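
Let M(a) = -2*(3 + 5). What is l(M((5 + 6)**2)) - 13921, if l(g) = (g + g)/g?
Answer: -13919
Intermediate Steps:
M(a) = -16 (M(a) = -2*8 = -16)
l(g) = 2 (l(g) = (2*g)/g = 2)
l(M((5 + 6)**2)) - 13921 = 2 - 13921 = -13919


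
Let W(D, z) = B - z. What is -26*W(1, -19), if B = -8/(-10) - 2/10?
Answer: -2548/5 ≈ -509.60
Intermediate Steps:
B = 3/5 (B = -8*(-1/10) - 2*1/10 = 4/5 - 1/5 = 3/5 ≈ 0.60000)
W(D, z) = 3/5 - z
-26*W(1, -19) = -26*(3/5 - 1*(-19)) = -26*(3/5 + 19) = -26*98/5 = -2548/5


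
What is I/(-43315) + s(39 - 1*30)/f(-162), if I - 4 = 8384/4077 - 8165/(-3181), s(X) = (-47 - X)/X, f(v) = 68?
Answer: -875733742399/9549741604635 ≈ -0.091702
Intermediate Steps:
s(X) = (-47 - X)/X
I = 111833957/12968937 (I = 4 + (8384/4077 - 8165/(-3181)) = 4 + (8384*(1/4077) - 8165*(-1/3181)) = 4 + (8384/4077 + 8165/3181) = 4 + 59958209/12968937 = 111833957/12968937 ≈ 8.6232)
I/(-43315) + s(39 - 1*30)/f(-162) = (111833957/12968937)/(-43315) + ((-47 - (39 - 1*30))/(39 - 1*30))/68 = (111833957/12968937)*(-1/43315) + ((-47 - (39 - 30))/(39 - 30))*(1/68) = -111833957/561749506155 + ((-47 - 1*9)/9)*(1/68) = -111833957/561749506155 + ((-47 - 9)/9)*(1/68) = -111833957/561749506155 + ((1/9)*(-56))*(1/68) = -111833957/561749506155 - 56/9*1/68 = -111833957/561749506155 - 14/153 = -875733742399/9549741604635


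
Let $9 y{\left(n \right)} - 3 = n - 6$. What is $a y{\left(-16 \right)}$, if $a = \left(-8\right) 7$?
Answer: $\frac{1064}{9} \approx 118.22$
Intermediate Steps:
$y{\left(n \right)} = - \frac{1}{3} + \frac{n}{9}$ ($y{\left(n \right)} = \frac{1}{3} + \frac{n - 6}{9} = \frac{1}{3} + \frac{-6 + n}{9} = \frac{1}{3} + \left(- \frac{2}{3} + \frac{n}{9}\right) = - \frac{1}{3} + \frac{n}{9}$)
$a = -56$
$a y{\left(-16 \right)} = - 56 \left(- \frac{1}{3} + \frac{1}{9} \left(-16\right)\right) = - 56 \left(- \frac{1}{3} - \frac{16}{9}\right) = \left(-56\right) \left(- \frac{19}{9}\right) = \frac{1064}{9}$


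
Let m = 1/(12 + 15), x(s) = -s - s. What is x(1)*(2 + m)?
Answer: -110/27 ≈ -4.0741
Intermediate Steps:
x(s) = -2*s
m = 1/27 ≈ 0.037037
x(1)*(2 + m) = (-2*1)*(2 + 1/27) = -2*55/27 = -110/27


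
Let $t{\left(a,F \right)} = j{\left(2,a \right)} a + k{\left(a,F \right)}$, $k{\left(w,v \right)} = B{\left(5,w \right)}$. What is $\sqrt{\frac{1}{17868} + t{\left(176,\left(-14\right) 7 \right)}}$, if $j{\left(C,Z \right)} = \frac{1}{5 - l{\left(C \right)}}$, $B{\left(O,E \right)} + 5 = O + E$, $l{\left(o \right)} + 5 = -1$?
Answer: $\frac{\sqrt{15324744819}}{8934} \approx 13.856$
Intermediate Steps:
$l{\left(o \right)} = -6$ ($l{\left(o \right)} = -5 - 1 = -6$)
$B{\left(O,E \right)} = -5 + E + O$ ($B{\left(O,E \right)} = -5 + \left(O + E\right) = -5 + \left(E + O\right) = -5 + E + O$)
$k{\left(w,v \right)} = w$ ($k{\left(w,v \right)} = -5 + w + 5 = w$)
$j{\left(C,Z \right)} = \frac{1}{11}$ ($j{\left(C,Z \right)} = \frac{1}{5 - -6} = \frac{1}{5 + 6} = \frac{1}{11}$)
$t{\left(a,F \right)} = \frac{12 a}{11}$ ($t{\left(a,F \right)} = \frac{a}{11} + a = \frac{12 a}{11}$)
$\sqrt{\frac{1}{17868} + t{\left(176,\left(-14\right) 7 \right)}} = \sqrt{\frac{1}{17868} + \frac{12}{11} \cdot 176} = \sqrt{\frac{1}{17868} + 192} = \sqrt{\frac{3430657}{17868}} = \frac{\sqrt{15324744819}}{8934}$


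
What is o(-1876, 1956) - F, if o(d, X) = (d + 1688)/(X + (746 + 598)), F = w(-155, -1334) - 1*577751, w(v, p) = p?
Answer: 477745078/825 ≈ 5.7909e+5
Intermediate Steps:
F = -579085 (F = -1334 - 1*577751 = -1334 - 577751 = -579085)
o(d, X) = (1688 + d)/(1344 + X) (o(d, X) = (1688 + d)/(X + 1344) = (1688 + d)/(1344 + X))
o(-1876, 1956) - F = (1688 - 1876)/(1344 + 1956) - 1*(-579085) = -188/3300 + 579085 = (1/3300)*(-188) + 579085 = -47/825 + 579085 = 477745078/825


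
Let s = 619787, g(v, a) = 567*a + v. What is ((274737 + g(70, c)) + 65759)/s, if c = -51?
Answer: 311649/619787 ≈ 0.50283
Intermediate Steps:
g(v, a) = v + 567*a
((274737 + g(70, c)) + 65759)/s = ((274737 + (70 + 567*(-51))) + 65759)/619787 = ((274737 + (70 - 28917)) + 65759)*(1/619787) = ((274737 - 28847) + 65759)*(1/619787) = (245890 + 65759)*(1/619787) = 311649*(1/619787) = 311649/619787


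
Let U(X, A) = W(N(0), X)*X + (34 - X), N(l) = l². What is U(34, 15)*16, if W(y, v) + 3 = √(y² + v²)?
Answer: 16864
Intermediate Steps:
W(y, v) = -3 + √(v² + y²) (W(y, v) = -3 + √(y² + v²) = -3 + √(v² + y²))
U(X, A) = 34 - X + X*(-3 + √(X²)) (U(X, A) = (-3 + √(X² + (0²)²))*X + (34 - X) = (-3 + √(X² + 0²))*X + (34 - X) = (-3 + √(X² + 0))*X + (34 - X) = (-3 + √(X²))*X + (34 - X) = X*(-3 + √(X²)) + (34 - X) = 34 - X + X*(-3 + √(X²)))
U(34, 15)*16 = (34 - 1*34 + 34*(-3 + √(34²)))*16 = (34 - 34 + 34*(-3 + √1156))*16 = (34 - 34 + 34*(-3 + 34))*16 = (34 - 34 + 34*31)*16 = (34 - 34 + 1054)*16 = 1054*16 = 16864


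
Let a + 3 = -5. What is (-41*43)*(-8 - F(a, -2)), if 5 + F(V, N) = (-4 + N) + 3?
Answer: 0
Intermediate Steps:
a = -8 (a = -3 - 5 = -8)
F(V, N) = -6 + N (F(V, N) = -5 + ((-4 + N) + 3) = -5 + (-1 + N) = -6 + N)
(-41*43)*(-8 - F(a, -2)) = (-41*43)*(-8 - (-6 - 2)) = -1763*(-8 - 1*(-8)) = -1763*(-8 + 8) = -1763*0 = 0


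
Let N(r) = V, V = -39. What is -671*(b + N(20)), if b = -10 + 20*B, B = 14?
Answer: -155001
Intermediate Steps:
b = 270 (b = -10 + 20*14 = -10 + 280 = 270)
N(r) = -39
-671*(b + N(20)) = -671*(270 - 39) = -671*231 = -155001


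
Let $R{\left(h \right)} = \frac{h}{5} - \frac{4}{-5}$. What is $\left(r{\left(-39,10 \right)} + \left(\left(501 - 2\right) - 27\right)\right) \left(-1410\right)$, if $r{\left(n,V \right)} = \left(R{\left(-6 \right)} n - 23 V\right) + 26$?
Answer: $-399876$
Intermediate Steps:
$R{\left(h \right)} = \frac{4}{5} + \frac{h}{5}$ ($R{\left(h \right)} = h \frac{1}{5} - - \frac{4}{5} = \frac{h}{5} + \frac{4}{5} = \frac{4}{5} + \frac{h}{5}$)
$r{\left(n,V \right)} = 26 - 23 V - \frac{2 n}{5}$ ($r{\left(n,V \right)} = \left(\left(\frac{4}{5} + \frac{1}{5} \left(-6\right)\right) n - 23 V\right) + 26 = \left(\left(\frac{4}{5} - \frac{6}{5}\right) n - 23 V\right) + 26 = \left(- \frac{2 n}{5} - 23 V\right) + 26 = \left(- 23 V - \frac{2 n}{5}\right) + 26 = 26 - 23 V - \frac{2 n}{5}$)
$\left(r{\left(-39,10 \right)} + \left(\left(501 - 2\right) - 27\right)\right) \left(-1410\right) = \left(\left(26 - 230 - - \frac{78}{5}\right) + \left(\left(501 - 2\right) - 27\right)\right) \left(-1410\right) = \left(\left(26 - 230 + \frac{78}{5}\right) + \left(499 - 27\right)\right) \left(-1410\right) = \left(- \frac{942}{5} + 472\right) \left(-1410\right) = \frac{1418}{5} \left(-1410\right) = -399876$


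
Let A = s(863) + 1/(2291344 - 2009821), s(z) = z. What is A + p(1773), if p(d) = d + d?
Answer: 1241234908/281523 ≈ 4409.0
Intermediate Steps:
p(d) = 2*d
A = 242954350/281523 (A = 863 + 1/(2291344 - 2009821) = 863 + 1/281523 = 242954350/281523 ≈ 863.00)
A + p(1773) = 242954350/281523 + 2*1773 = 242954350/281523 + 3546 = 1241234908/281523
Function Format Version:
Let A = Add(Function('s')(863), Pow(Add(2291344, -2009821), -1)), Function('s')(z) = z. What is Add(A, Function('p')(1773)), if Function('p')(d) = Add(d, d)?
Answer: Rational(1241234908, 281523) ≈ 4409.0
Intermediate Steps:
Function('p')(d) = Mul(2, d)
A = Rational(242954350, 281523) (A = Add(863, Pow(Add(2291344, -2009821), -1)) = Add(863, Pow(281523, -1)) = Add(863, Rational(1, 281523)) = Rational(242954350, 281523) ≈ 863.00)
Add(A, Function('p')(1773)) = Add(Rational(242954350, 281523), Mul(2, 1773)) = Add(Rational(242954350, 281523), 3546) = Rational(1241234908, 281523)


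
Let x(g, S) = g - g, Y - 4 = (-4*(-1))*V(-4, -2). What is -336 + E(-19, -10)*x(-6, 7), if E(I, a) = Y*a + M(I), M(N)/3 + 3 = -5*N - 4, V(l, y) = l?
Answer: -336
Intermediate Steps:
Y = -12 (Y = 4 - 4*(-1)*(-4) = 4 + 4*(-4) = 4 - 16 = -12)
M(N) = -21 - 15*N (M(N) = -9 + 3*(-5*N - 4) = -9 + 3*(-4 - 5*N) = -9 + (-12 - 15*N) = -21 - 15*N)
x(g, S) = 0
E(I, a) = -21 - 15*I - 12*a (E(I, a) = -12*a + (-21 - 15*I) = -21 - 15*I - 12*a)
-336 + E(-19, -10)*x(-6, 7) = -336 + (-21 - 15*(-19) - 12*(-10))*0 = -336 + (-21 + 285 + 120)*0 = -336 + 384*0 = -336 + 0 = -336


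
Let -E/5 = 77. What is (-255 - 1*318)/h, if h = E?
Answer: 573/385 ≈ 1.4883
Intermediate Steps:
E = -385 (E = -5*77 = -385)
h = -385
(-255 - 1*318)/h = (-255 - 1*318)/(-385) = (-255 - 318)*(-1/385) = -573*(-1/385) = 573/385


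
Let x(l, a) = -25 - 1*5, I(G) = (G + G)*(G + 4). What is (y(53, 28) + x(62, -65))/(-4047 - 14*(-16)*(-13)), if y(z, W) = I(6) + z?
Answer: -143/6959 ≈ -0.020549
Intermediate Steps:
I(G) = 2*G*(4 + G) (I(G) = (2*G)*(4 + G) = 2*G*(4 + G))
x(l, a) = -30 (x(l, a) = -25 - 5 = -30)
y(z, W) = 120 + z (y(z, W) = 2*6*(4 + 6) + z = 2*6*10 + z = 120 + z)
(y(53, 28) + x(62, -65))/(-4047 - 14*(-16)*(-13)) = ((120 + 53) - 30)/(-4047 - 14*(-16)*(-13)) = (173 - 30)/(-4047 + 224*(-13)) = 143/(-4047 - 2912) = 143/(-6959) = 143*(-1/6959) = -143/6959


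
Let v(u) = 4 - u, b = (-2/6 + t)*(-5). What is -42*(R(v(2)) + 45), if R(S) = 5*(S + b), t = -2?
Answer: -4760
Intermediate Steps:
b = 35/3 (b = (-2/6 - 2)*(-5) = (-2*1/6 - 2)*(-5) = (-1/3 - 2)*(-5) = -7/3*(-5) = 35/3 ≈ 11.667)
R(S) = 175/3 + 5*S (R(S) = 5*(S + 35/3) = 5*(35/3 + S) = 175/3 + 5*S)
-42*(R(v(2)) + 45) = -42*((175/3 + 5*(4 - 1*2)) + 45) = -42*((175/3 + 5*(4 - 2)) + 45) = -42*((175/3 + 5*2) + 45) = -42*((175/3 + 10) + 45) = -42*(205/3 + 45) = -42*340/3 = -4760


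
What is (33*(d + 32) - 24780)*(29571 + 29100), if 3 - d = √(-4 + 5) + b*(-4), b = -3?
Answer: -1411272234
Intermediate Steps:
d = -10 (d = 3 - (√(-4 + 5) - 3*(-4)) = 3 - (√1 + 12) = 3 - (1 + 12) = 3 - 1*13 = 3 - 13 = -10)
(33*(d + 32) - 24780)*(29571 + 29100) = (33*(-10 + 32) - 24780)*(29571 + 29100) = (33*22 - 24780)*58671 = (726 - 24780)*58671 = -24054*58671 = -1411272234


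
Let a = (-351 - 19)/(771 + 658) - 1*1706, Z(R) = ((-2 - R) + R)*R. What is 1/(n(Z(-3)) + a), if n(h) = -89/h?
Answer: -8574/14756645 ≈ -0.00058103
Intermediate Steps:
Z(R) = -2*R
a = -2438244/1429 (a = -370/1429 - 1706 = -2438244/1429 ≈ -1706.3)
1/(n(Z(-3)) + a) = 1/(-89/((-2*(-3))) - 2438244/1429) = 1/(-89/6 - 2438244/1429) = 1/(-14756645/8574) = -8574/14756645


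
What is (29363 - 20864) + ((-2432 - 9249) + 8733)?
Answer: 5551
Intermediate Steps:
(29363 - 20864) + ((-2432 - 9249) + 8733) = 8499 + (-11681 + 8733) = 8499 - 2948 = 5551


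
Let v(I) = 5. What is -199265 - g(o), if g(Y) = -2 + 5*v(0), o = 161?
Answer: -199288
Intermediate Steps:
g(Y) = 23 (g(Y) = -2 + 5*5 = -2 + 25 = 23)
-199265 - g(o) = -199265 - 1*23 = -199265 - 23 = -199288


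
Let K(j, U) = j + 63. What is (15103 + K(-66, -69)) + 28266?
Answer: 43366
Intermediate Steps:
K(j, U) = 63 + j
(15103 + K(-66, -69)) + 28266 = (15103 + (63 - 66)) + 28266 = (15103 - 3) + 28266 = 15100 + 28266 = 43366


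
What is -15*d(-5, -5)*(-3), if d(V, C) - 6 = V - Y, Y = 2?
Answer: -45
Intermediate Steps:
d(V, C) = 4 + V (d(V, C) = 6 + (V - 1*2) = 6 + (V - 2) = 6 + (-2 + V) = 4 + V)
-15*d(-5, -5)*(-3) = -15*(4 - 5)*(-3) = -15*(-1)*(-3) = 15*(-3) = -45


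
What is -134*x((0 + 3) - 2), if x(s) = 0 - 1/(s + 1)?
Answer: 67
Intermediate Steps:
x(s) = -1/(1 + s) (x(s) = 0 - 1/(1 + s) = -1/(1 + s))
-134*x((0 + 3) - 2) = -(-134)/(1 + ((0 + 3) - 2)) = -(-134)/(1 + (3 - 2)) = -(-134)/(1 + 1) = -(-134)/2 = -134*(-½) = 67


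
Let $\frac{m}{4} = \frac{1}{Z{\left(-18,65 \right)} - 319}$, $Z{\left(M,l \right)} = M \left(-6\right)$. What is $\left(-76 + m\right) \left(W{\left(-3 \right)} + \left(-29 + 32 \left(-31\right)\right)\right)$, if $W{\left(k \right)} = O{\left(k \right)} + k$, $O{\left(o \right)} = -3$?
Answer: $\frac{16473080}{211} \approx 78072.0$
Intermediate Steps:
$Z{\left(M,l \right)} = - 6 M$
$W{\left(k \right)} = -3 + k$
$m = - \frac{4}{211}$ ($m = \frac{4}{\left(-6\right) \left(-18\right) - 319} = \frac{4}{108 - 319} = \frac{4}{-211} = 4 \left(- \frac{1}{211}\right) = - \frac{4}{211} \approx -0.018957$)
$\left(-76 + m\right) \left(W{\left(-3 \right)} + \left(-29 + 32 \left(-31\right)\right)\right) = \left(-76 - \frac{4}{211}\right) \left(\left(-3 - 3\right) + \left(-29 + 32 \left(-31\right)\right)\right) = - \frac{16040 \left(-6 - 1021\right)}{211} = \left(- \frac{16040}{211}\right) \left(-1027\right) = \frac{16473080}{211}$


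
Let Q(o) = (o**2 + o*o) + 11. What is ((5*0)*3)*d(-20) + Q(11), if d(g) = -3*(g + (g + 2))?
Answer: 253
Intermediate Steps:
d(g) = -6 - 6*g (d(g) = -3*(g + (2 + g)) = -3*(2 + 2*g) = -6 - 6*g)
Q(o) = 11 + 2*o**2 (Q(o) = (o**2 + o**2) + 11 = 2*o**2 + 11 = 11 + 2*o**2)
((5*0)*3)*d(-20) + Q(11) = ((5*0)*3)*(-6 - 6*(-20)) + (11 + 2*11**2) = (0*3)*(-6 + 120) + (11 + 2*121) = 0*114 + (11 + 242) = 0 + 253 = 253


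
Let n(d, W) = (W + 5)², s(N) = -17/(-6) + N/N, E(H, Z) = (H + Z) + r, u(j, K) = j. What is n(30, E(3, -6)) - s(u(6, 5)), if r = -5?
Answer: 31/6 ≈ 5.1667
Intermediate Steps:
E(H, Z) = -5 + H + Z (E(H, Z) = (H + Z) - 5 = -5 + H + Z)
s(N) = 23/6 (s(N) = -17*(-⅙) + 1 = 17/6 + 1 = 23/6)
n(d, W) = (5 + W)²
n(30, E(3, -6)) - s(u(6, 5)) = (5 + (-5 + 3 - 6))² - 1*23/6 = (5 - 8)² - 23/6 = (-3)² - 23/6 = 9 - 23/6 = 31/6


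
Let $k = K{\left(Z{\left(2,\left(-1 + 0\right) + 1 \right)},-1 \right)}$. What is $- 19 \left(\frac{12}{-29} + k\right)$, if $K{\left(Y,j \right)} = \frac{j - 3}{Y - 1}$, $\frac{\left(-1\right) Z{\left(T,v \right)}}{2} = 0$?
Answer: $- \frac{1976}{29} \approx -68.138$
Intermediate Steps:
$Z{\left(T,v \right)} = 0$ ($Z{\left(T,v \right)} = \left(-2\right) 0 = 0$)
$K{\left(Y,j \right)} = \frac{-3 + j}{-1 + Y}$
$k = 4$ ($k = \frac{-3 - 1}{-1 + 0} = \frac{1}{-1} \left(-4\right) = \left(-1\right) \left(-4\right) = 4$)
$- 19 \left(\frac{12}{-29} + k\right) = - 19 \left(\frac{12}{-29} + 4\right) = - 19 \left(12 \left(- \frac{1}{29}\right) + 4\right) = - 19 \left(- \frac{12}{29} + 4\right) = \left(-19\right) \frac{104}{29} = - \frac{1976}{29}$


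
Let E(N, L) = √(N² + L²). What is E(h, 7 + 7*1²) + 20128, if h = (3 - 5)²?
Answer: 20128 + 2*√53 ≈ 20143.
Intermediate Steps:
h = 4 (h = (-2)² = 4)
E(N, L) = √(L² + N²)
E(h, 7 + 7*1²) + 20128 = √((7 + 7*1²)² + 4²) + 20128 = √((7 + 7*1)² + 16) + 20128 = √((7 + 7)² + 16) + 20128 = √(14² + 16) + 20128 = √(196 + 16) + 20128 = √212 + 20128 = 2*√53 + 20128 = 20128 + 2*√53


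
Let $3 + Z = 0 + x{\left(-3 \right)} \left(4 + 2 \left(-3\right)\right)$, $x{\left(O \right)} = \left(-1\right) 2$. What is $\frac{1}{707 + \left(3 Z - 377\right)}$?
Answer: $\frac{1}{333} \approx 0.003003$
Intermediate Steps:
$x{\left(O \right)} = -2$
$Z = 1$ ($Z = -3 - 2 \left(4 + 2 \left(-3\right)\right) = -3 + \left(0 - 2 \left(4 - 6\right)\right) = -3 + \left(0 - -4\right) = -3 + \left(0 + 4\right) = -3 + 4 = 1$)
$\frac{1}{707 + \left(3 Z - 377\right)} = \frac{1}{707 + \left(3 \cdot 1 - 377\right)} = \frac{1}{707 + \left(3 - 377\right)} = \frac{1}{707 - 374} = \frac{1}{333}$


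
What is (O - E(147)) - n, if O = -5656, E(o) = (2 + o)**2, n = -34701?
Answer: 6844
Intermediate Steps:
(O - E(147)) - n = (-5656 - (2 + 147)**2) - 1*(-34701) = (-5656 - 1*149**2) + 34701 = (-5656 - 1*22201) + 34701 = (-5656 - 22201) + 34701 = -27857 + 34701 = 6844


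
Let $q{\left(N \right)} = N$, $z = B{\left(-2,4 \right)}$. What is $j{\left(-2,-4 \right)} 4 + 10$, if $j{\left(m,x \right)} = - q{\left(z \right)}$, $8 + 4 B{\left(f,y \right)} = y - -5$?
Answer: $9$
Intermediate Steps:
$B{\left(f,y \right)} = - \frac{3}{4} + \frac{y}{4}$ ($B{\left(f,y \right)} = -2 + \frac{y - -5}{4} = -2 + \frac{y + 5}{4} = -2 + \frac{5 + y}{4} = -2 + \left(\frac{5}{4} + \frac{y}{4}\right) = - \frac{3}{4} + \frac{y}{4}$)
$z = \frac{1}{4}$ ($z = - \frac{3}{4} + \frac{1}{4} \cdot 4 = - \frac{3}{4} + 1 = \frac{1}{4} \approx 0.25$)
$j{\left(m,x \right)} = - \frac{1}{4}$ ($j{\left(m,x \right)} = \left(-1\right) \frac{1}{4} = - \frac{1}{4}$)
$j{\left(-2,-4 \right)} 4 + 10 = \left(- \frac{1}{4}\right) 4 + 10 = -1 + 10 = 9$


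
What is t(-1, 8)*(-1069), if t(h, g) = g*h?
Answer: 8552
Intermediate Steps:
t(-1, 8)*(-1069) = (8*(-1))*(-1069) = -8*(-1069) = 8552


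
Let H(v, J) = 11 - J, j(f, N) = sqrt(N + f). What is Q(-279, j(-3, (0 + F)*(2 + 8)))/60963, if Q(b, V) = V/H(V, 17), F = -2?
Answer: -I*sqrt(23)/365778 ≈ -1.3111e-5*I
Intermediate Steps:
Q(b, V) = -V/6 (Q(b, V) = V/(11 - 1*17) = V/(11 - 17) = V/(-6) = V*(-1/6) = -V/6)
Q(-279, j(-3, (0 + F)*(2 + 8)))/60963 = -sqrt((0 - 2)*(2 + 8) - 3)/6/60963 = -sqrt(-2*10 - 3)/6*(1/60963) = -sqrt(-20 - 3)/6*(1/60963) = -I*sqrt(23)/6*(1/60963) = -I*sqrt(23)/365778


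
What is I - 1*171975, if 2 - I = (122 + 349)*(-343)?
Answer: -10420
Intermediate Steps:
I = 161555 (I = 2 - (122 + 349)*(-343) = 2 - 471*(-343) = 2 - 1*(-161553) = 2 + 161553 = 161555)
I - 1*171975 = 161555 - 1*171975 = 161555 - 171975 = -10420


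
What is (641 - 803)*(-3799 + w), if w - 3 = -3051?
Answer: 1109214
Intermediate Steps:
w = -3048 (w = 3 - 3051 = -3048)
(641 - 803)*(-3799 + w) = (641 - 803)*(-3799 - 3048) = -162*(-6847) = 1109214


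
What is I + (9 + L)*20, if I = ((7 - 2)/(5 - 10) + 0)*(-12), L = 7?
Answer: 332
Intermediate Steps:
I = 12 (I = (5/(-5) + 0)*(-12) = (5*(-1/5) + 0)*(-12) = (-1 + 0)*(-12) = -1*(-12) = 12)
I + (9 + L)*20 = 12 + (9 + 7)*20 = 12 + 16*20 = 12 + 320 = 332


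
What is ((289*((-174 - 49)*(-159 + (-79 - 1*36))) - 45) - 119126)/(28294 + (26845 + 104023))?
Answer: 17539307/159162 ≈ 110.20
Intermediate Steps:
((289*((-174 - 49)*(-159 + (-79 - 1*36))) - 45) - 119126)/(28294 + (26845 + 104023)) = ((289*(-223*(-159 + (-79 - 36))) - 45) - 119126)/(28294 + 130868) = ((289*(-223*(-159 - 115)) - 45) - 119126)/159162 = ((289*(-223*(-274)) - 45) - 119126)*(1/159162) = ((289*61102 - 45) - 119126)*(1/159162) = ((17658478 - 45) - 119126)*(1/159162) = (17658433 - 119126)*(1/159162) = 17539307*(1/159162) = 17539307/159162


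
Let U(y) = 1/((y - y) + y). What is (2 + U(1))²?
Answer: 9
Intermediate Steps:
U(y) = 1/y (U(y) = 1/(0 + y) = 1/y)
(2 + U(1))² = (2 + 1/1)² = (2 + 1)² = 3² = 9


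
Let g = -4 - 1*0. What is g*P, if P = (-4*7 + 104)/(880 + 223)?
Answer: -304/1103 ≈ -0.27561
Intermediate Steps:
P = 76/1103 (P = (-28 + 104)/1103 = 76*(1/1103) = 76/1103 ≈ 0.068903)
g = -4 (g = -4 + 0 = -4)
g*P = -4*76/1103 = -304/1103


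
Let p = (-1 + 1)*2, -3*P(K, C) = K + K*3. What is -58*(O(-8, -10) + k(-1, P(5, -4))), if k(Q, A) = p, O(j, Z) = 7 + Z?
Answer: 174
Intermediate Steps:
P(K, C) = -4*K/3 (P(K, C) = -(K + K*3)/3 = -(K + 3*K)/3 = -4*K/3)
p = 0 (p = 0*2 = 0)
k(Q, A) = 0
-58*(O(-8, -10) + k(-1, P(5, -4))) = -58*((7 - 10) + 0) = -58*(-3 + 0) = -58*(-3) = 174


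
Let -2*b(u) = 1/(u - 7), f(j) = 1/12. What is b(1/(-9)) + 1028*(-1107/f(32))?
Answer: -1747961847/128 ≈ -1.3656e+7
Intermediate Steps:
f(j) = 1/12
b(u) = -1/(2*(-7 + u)) (b(u) = -1/(2*(u - 7)) = -1/(2*(-7 + u)))
b(1/(-9)) + 1028*(-1107/f(32)) = -1/(-14 + 2/(-9)) + 1028*(-1107/1/12) = -1/(-14 + 2*(-⅑)) + 1028*(-1107*12) = -1/(-14 - 2/9) + 1028*(-13284) = -1/(-128/9) - 13655952 = -1*(-9/128) - 13655952 = 9/128 - 13655952 = -1747961847/128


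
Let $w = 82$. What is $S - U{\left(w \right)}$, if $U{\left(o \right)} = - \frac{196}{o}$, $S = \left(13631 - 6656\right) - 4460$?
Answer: $\frac{103213}{41} \approx 2517.4$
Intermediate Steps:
$S = 2515$ ($S = \left(13631 - 6656\right) - 4460 = 6975 - 4460 = 2515$)
$S - U{\left(w \right)} = 2515 - - \frac{196}{82} = 2515 - \left(-196\right) \frac{1}{82} = 2515 - - \frac{98}{41} = 2515 + \frac{98}{41} = \frac{103213}{41}$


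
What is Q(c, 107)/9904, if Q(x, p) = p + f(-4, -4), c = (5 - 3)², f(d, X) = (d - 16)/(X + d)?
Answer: 219/19808 ≈ 0.011056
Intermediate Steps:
f(d, X) = (-16 + d)/(X + d)
c = 4 (c = 2² = 4)
Q(x, p) = 5/2 + p (Q(x, p) = p + (-16 - 4)/(-4 - 4) = p - 20/(-8) = p - ⅛*(-20) = p + 5/2 = 5/2 + p)
Q(c, 107)/9904 = (5/2 + 107)/9904 = (219/2)*(1/9904) = 219/19808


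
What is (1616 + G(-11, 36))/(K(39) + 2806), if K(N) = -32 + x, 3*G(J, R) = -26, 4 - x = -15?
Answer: 4822/8379 ≈ 0.57549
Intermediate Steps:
x = 19 (x = 4 - 1*(-15) = 4 + 15 = 19)
G(J, R) = -26/3 (G(J, R) = (1/3)*(-26) = -26/3)
K(N) = -13 (K(N) = -32 + 19 = -13)
(1616 + G(-11, 36))/(K(39) + 2806) = (1616 - 26/3)/(-13 + 2806) = (4822/3)/2793 = (4822/3)*(1/2793) = 4822/8379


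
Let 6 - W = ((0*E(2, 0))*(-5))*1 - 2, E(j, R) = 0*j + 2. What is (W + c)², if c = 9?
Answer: 289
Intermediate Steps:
E(j, R) = 2 (E(j, R) = 0 + 2 = 2)
W = 8 (W = 6 - (((0*2)*(-5))*1 - 2) = 6 - ((0*(-5))*1 - 2) = 6 - (0*1 - 2) = 6 - (0 - 2) = 6 - 1*(-2) = 6 + 2 = 8)
(W + c)² = (8 + 9)² = 17² = 289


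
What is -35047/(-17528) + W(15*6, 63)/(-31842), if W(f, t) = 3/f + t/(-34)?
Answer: 4906544989/2453832360 ≈ 1.9995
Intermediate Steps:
W(f, t) = 3/f - t/34 (W(f, t) = 3/f + t*(-1/34) = 3/f - t/34)
-35047/(-17528) + W(15*6, 63)/(-31842) = -35047/(-17528) + (3/((15*6)) - 1/34*63)/(-31842) = -35047*(-1/17528) + (3/90 - 63/34)*(-1/31842) = 35047/17528 + (3*(1/90) - 63/34)*(-1/31842) = 35047/17528 + (1/30 - 63/34)*(-1/31842) = 35047/17528 - 464/255*(-1/31842) = 35047/17528 + 8/139995 = 4906544989/2453832360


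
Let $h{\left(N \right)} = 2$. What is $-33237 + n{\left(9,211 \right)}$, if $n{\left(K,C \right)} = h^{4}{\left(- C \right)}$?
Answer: $-33221$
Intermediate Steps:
$n{\left(K,C \right)} = 16$ ($n{\left(K,C \right)} = 2^{4} = 16$)
$-33237 + n{\left(9,211 \right)} = -33237 + 16 = -33221$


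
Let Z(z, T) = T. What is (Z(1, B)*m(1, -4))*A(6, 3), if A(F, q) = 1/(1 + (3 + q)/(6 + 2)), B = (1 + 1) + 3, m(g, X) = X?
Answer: -80/7 ≈ -11.429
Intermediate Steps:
B = 5 (B = 2 + 3 = 5)
A(F, q) = 1/(11/8 + q/8) (A(F, q) = 1/(1 + (3 + q)/8) = 1/(1 + (3 + q)*(⅛)) = 1/(1 + (3/8 + q/8)) = 1/(11/8 + q/8))
(Z(1, B)*m(1, -4))*A(6, 3) = (5*(-4))*(8/(11 + 3)) = -160/14 = -20*4/7 = -80/7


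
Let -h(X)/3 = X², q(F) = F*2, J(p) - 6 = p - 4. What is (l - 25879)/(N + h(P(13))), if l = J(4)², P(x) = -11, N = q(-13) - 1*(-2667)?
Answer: -25843/2278 ≈ -11.345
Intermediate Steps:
J(p) = 2 + p (J(p) = 6 + (p - 4) = 6 + (-4 + p) = 2 + p)
q(F) = 2*F
N = 2641 (N = 2*(-13) - 1*(-2667) = -26 + 2667 = 2641)
l = 36 (l = (2 + 4)² = 6² = 36)
h(X) = -3*X²
(l - 25879)/(N + h(P(13))) = (36 - 25879)/(2641 - 3*(-11)²) = -25843/(2641 - 3*121) = -25843/(2641 - 363) = -25843/2278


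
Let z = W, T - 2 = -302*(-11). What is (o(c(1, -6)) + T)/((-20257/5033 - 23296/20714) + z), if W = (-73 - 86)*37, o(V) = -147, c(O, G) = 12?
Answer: -165606783237/306930278756 ≈ -0.53956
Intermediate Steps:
T = 3324 (T = 2 - 302*(-11) = 2 + 3322 = 3324)
W = -5883 (W = -159*37 = -5883)
z = -5883
(o(c(1, -6)) + T)/((-20257/5033 - 23296/20714) + z) = (-147 + 3324)/((-20257/5033 - 23296/20714) - 5883) = 3177/((-20257*1/5033 - 23296*1/20714) - 5883) = 3177/((-20257/5033 - 11648/10357) - 5883) = 3177/(-268426133/52126781 - 5883) = 3177/(-306930278756/52126781) = 3177*(-52126781/306930278756) = -165606783237/306930278756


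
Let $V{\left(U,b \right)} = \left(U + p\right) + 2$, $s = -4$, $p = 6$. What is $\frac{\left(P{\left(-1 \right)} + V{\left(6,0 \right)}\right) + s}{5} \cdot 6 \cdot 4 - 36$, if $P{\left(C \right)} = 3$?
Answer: $\frac{132}{5} \approx 26.4$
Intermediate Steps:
$V{\left(U,b \right)} = 8 + U$ ($V{\left(U,b \right)} = \left(U + 6\right) + 2 = \left(6 + U\right) + 2 = 8 + U$)
$\frac{\left(P{\left(-1 \right)} + V{\left(6,0 \right)}\right) + s}{5} \cdot 6 \cdot 4 - 36 = \frac{\left(3 + \left(8 + 6\right)\right) - 4}{5} \cdot 6 \cdot 4 - 36 = \left(\left(3 + 14\right) - 4\right) \frac{1}{5} \cdot 24 - 36 = \left(17 - 4\right) \frac{1}{5} \cdot 24 - 36 = 13 \cdot \frac{1}{5} \cdot 24 - 36 = \frac{13}{5} \cdot 24 - 36 = \frac{312}{5} - 36 = \frac{132}{5}$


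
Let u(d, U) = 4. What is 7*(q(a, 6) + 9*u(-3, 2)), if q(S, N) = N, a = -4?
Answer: 294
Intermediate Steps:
7*(q(a, 6) + 9*u(-3, 2)) = 7*(6 + 9*4) = 7*(6 + 36) = 7*42 = 294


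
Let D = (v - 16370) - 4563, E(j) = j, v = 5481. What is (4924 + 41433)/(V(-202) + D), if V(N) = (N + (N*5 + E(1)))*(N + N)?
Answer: 46357/473792 ≈ 0.097842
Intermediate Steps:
D = -15452 (D = (5481 - 16370) - 4563 = -10889 - 4563 = -15452)
V(N) = 2*N*(1 + 6*N) (V(N) = (N + (N*5 + 1))*(N + N) = (N + (5*N + 1))*(2*N) = (N + (1 + 5*N))*(2*N) = (1 + 6*N)*(2*N) = 2*N*(1 + 6*N))
(4924 + 41433)/(V(-202) + D) = (4924 + 41433)/(2*(-202)*(1 + 6*(-202)) - 15452) = 46357/(2*(-202)*(1 - 1212) - 15452) = 46357/(2*(-202)*(-1211) - 15452) = 46357/(489244 - 15452) = 46357/473792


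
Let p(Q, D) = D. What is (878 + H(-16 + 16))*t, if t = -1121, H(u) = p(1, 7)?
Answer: -992085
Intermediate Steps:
H(u) = 7
(878 + H(-16 + 16))*t = (878 + 7)*(-1121) = 885*(-1121) = -992085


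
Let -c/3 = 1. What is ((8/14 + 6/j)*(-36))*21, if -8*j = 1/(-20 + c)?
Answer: -835056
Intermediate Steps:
c = -3 (c = -3*1 = -3)
j = 1/184 (j = -1/(8*(-20 - 3)) = -⅛/(-23) = -⅛*(-1/23) = 1/184 ≈ 0.0054348)
((8/14 + 6/j)*(-36))*21 = ((8/14 + 6/(1/184))*(-36))*21 = ((8*(1/14) + 6*184)*(-36))*21 = ((4/7 + 1104)*(-36))*21 = ((7732/7)*(-36))*21 = -278352/7*21 = -835056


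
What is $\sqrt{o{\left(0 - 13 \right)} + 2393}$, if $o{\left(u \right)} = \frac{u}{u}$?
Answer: $3 \sqrt{266} \approx 48.929$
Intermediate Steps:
$o{\left(u \right)} = 1$
$\sqrt{o{\left(0 - 13 \right)} + 2393} = \sqrt{1 + 2393} = \sqrt{2394} = 3 \sqrt{266}$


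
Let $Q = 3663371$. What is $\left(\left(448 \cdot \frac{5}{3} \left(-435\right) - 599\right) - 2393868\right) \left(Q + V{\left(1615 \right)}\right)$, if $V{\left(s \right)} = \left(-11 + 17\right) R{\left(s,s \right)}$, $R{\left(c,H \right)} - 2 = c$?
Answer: $-9988066197491$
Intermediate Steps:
$R{\left(c,H \right)} = 2 + c$
$V{\left(s \right)} = 12 + 6 s$ ($V{\left(s \right)} = \left(-11 + 17\right) \left(2 + s\right) = 6 \left(2 + s\right) = 12 + 6 s$)
$\left(\left(448 \cdot \frac{5}{3} \left(-435\right) - 599\right) - 2393868\right) \left(Q + V{\left(1615 \right)}\right) = \left(\left(448 \cdot \frac{5}{3} \left(-435\right) - 599\right) - 2393868\right) \left(3663371 + \left(12 + 6 \cdot 1615\right)\right) = \left(\left(448 \cdot 5 \cdot \frac{1}{3} \left(-435\right) - 599\right) - 2393868\right) \left(3663371 + \left(12 + 9690\right)\right) = \left(\left(448 \cdot \frac{5}{3} \left(-435\right) - 599\right) - 2393868\right) \left(3663371 + 9702\right) = \left(\left(\frac{2240}{3} \left(-435\right) - 599\right) - 2393868\right) 3673073 = \left(\left(-324800 - 599\right) - 2393868\right) 3673073 = \left(-325399 - 2393868\right) 3673073 = \left(-2719267\right) 3673073 = -9988066197491$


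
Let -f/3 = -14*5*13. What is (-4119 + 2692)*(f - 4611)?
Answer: 2684187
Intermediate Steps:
f = 2730 (f = -3*(-14*5)*13 = -(-210)*13 = -3*(-910) = 2730)
(-4119 + 2692)*(f - 4611) = (-4119 + 2692)*(2730 - 4611) = -1427*(-1881) = 2684187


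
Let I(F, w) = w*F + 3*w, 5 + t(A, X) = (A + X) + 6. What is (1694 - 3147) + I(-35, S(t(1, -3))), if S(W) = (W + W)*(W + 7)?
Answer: -1069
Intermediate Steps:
t(A, X) = 1 + A + X (t(A, X) = -5 + ((A + X) + 6) = -5 + (6 + A + X) = 1 + A + X)
S(W) = 2*W*(7 + W) (S(W) = (2*W)*(7 + W) = 2*W*(7 + W))
I(F, w) = 3*w + F*w (I(F, w) = F*w + 3*w = 3*w + F*w)
(1694 - 3147) + I(-35, S(t(1, -3))) = (1694 - 3147) + (2*(1 + 1 - 3)*(7 + (1 + 1 - 3)))*(3 - 35) = -1453 + (2*(-1)*(7 - 1))*(-32) = -1453 + (2*(-1)*6)*(-32) = -1453 - 12*(-32) = -1453 + 384 = -1069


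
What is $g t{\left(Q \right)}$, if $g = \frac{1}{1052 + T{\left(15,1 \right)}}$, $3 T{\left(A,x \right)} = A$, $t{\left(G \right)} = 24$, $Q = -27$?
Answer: $\frac{24}{1057} \approx 0.022706$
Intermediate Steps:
$T{\left(A,x \right)} = \frac{A}{3}$
$g = \frac{1}{1057}$ ($g = \frac{1}{1052 + \frac{1}{3} \cdot 15} = \frac{1}{1052 + 5} = \frac{1}{1057} \approx 0.00094607$)
$g t{\left(Q \right)} = \frac{1}{1057} \cdot 24 = \frac{24}{1057}$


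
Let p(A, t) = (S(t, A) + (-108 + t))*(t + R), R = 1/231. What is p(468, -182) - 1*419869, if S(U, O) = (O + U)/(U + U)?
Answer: -395569145/1078 ≈ -3.6695e+5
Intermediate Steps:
S(U, O) = (O + U)/(2*U) (S(U, O) = (O + U)/((2*U)) = (O + U)*(1/(2*U)) = (O + U)/(2*U))
R = 1/231 ≈ 0.0043290
p(A, t) = (1/231 + t)*(-108 + t + (A + t)/(2*t)) (p(A, t) = ((A + t)/(2*t) + (-108 + t))*(t + 1/231) = (-108 + t + (A + t)/(2*t))*(1/231 + t) = (1/231 + t)*(-108 + t + (A + t)/(2*t)))
p(468, -182) - 1*419869 = (-215/462 + (-182)² + (½)*468 - 49663/462*(-182) + (1/462)*468/(-182)) - 1*419869 = (-215/462 + 33124 + 234 + 645619/33 + (1/462)*468*(-1/182)) - 419869 = (-215/462 + 33124 + 234 + 645619/33 - 3/539) - 419869 = 57049637/1078 - 419869 = -395569145/1078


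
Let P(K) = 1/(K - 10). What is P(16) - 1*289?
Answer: -1733/6 ≈ -288.83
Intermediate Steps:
P(K) = 1/(-10 + K)
P(16) - 1*289 = 1/(-10 + 16) - 1*289 = 1/6 - 289 = ⅙ - 289 = -1733/6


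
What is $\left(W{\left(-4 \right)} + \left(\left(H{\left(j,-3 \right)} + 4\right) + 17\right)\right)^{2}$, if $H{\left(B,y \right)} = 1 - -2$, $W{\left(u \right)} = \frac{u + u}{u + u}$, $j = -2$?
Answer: $625$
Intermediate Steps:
$W{\left(u \right)} = 1$ ($W{\left(u \right)} = \frac{2 u}{2 u} = 2 u \frac{1}{2 u} = 1$)
$H{\left(B,y \right)} = 3$ ($H{\left(B,y \right)} = 1 + 2 = 3$)
$\left(W{\left(-4 \right)} + \left(\left(H{\left(j,-3 \right)} + 4\right) + 17\right)\right)^{2} = \left(1 + \left(\left(3 + 4\right) + 17\right)\right)^{2} = \left(1 + \left(7 + 17\right)\right)^{2} = \left(1 + 24\right)^{2} = 25^{2} = 625$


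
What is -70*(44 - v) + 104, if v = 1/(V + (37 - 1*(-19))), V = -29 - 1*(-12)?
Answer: -115994/39 ≈ -2974.2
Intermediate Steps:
V = -17 (V = -29 + 12 = -17)
v = 1/39 (v = 1/(-17 + (37 - 1*(-19))) = 1/(-17 + (37 + 19)) = 1/(-17 + 56) = 1/39 ≈ 0.025641)
-70*(44 - v) + 104 = -70*(44 - 1*1/39) + 104 = -70*(44 - 1/39) + 104 = -70*1715/39 + 104 = -120050/39 + 104 = -115994/39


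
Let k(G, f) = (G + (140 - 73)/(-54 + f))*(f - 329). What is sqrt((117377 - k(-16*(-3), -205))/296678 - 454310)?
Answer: I*sqrt(2682390790962081015334)/76839602 ≈ 674.02*I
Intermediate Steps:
k(G, f) = (-329 + f)*(G + 67/(-54 + f)) (k(G, f) = (G + 67/(-54 + f))*(-329 + f) = (-329 + f)*(G + 67/(-54 + f)))
sqrt((117377 - k(-16*(-3), -205))/296678 - 454310) = sqrt((117377 - (-22043 + 67*(-205) + 17766*(-16*(-3)) - 16*(-3)*(-205)**2 - 383*(-16*(-3))*(-205))/(-54 - 205))/296678 - 454310) = sqrt((117377 - (-22043 - 13735 + 17766*48 + 48*42025 - 383*48*(-205))/(-259))*(1/296678) - 454310) = sqrt((117377 - (-1)*(-22043 - 13735 + 852768 + 2017200 + 3768720)/259)*(1/296678) - 454310) = sqrt((117377 - (-1)*6602910/259)*(1/296678) - 454310) = sqrt((117377 - 1*(-6602910/259))*(1/296678) - 454310) = sqrt((117377 + 6602910/259)*(1/296678) - 454310) = sqrt((37003553/259)*(1/296678) - 454310) = sqrt(37003553/76839602 - 454310) = sqrt(-34908962581067/76839602) = I*sqrt(2682390790962081015334)/76839602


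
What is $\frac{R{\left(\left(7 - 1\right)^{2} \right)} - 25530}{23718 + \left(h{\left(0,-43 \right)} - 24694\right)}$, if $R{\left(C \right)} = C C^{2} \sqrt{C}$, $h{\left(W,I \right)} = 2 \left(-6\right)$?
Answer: $- \frac{127203}{494} \approx -257.5$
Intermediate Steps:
$h{\left(W,I \right)} = -12$
$R{\left(C \right)} = C^{\frac{7}{2}}$ ($R{\left(C \right)} = C^{3} \sqrt{C} = C^{\frac{7}{2}}$)
$\frac{R{\left(\left(7 - 1\right)^{2} \right)} - 25530}{23718 + \left(h{\left(0,-43 \right)} - 24694\right)} = \frac{\left(\left(7 - 1\right)^{2}\right)^{\frac{7}{2}} - 25530}{23718 - 24706} = \frac{\left(6^{2}\right)^{\frac{7}{2}} - 25530}{23718 - 24706} = \frac{36^{\frac{7}{2}} - 25530}{-988} = \left(279936 - 25530\right) \left(- \frac{1}{988}\right) = 254406 \left(- \frac{1}{988}\right) = - \frac{127203}{494}$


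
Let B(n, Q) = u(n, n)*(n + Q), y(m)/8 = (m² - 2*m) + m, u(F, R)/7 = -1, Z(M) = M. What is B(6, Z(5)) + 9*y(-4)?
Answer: 1363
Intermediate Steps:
u(F, R) = -7 (u(F, R) = 7*(-1) = -7)
y(m) = -8*m + 8*m² (y(m) = 8*((m² - 2*m) + m) = 8*(m² - m) = -8*m + 8*m²)
B(n, Q) = -7*Q - 7*n (B(n, Q) = -7*(n + Q) = -7*(Q + n) = -7*Q - 7*n)
B(6, Z(5)) + 9*y(-4) = (-7*5 - 7*6) + 9*(8*(-4)*(-1 - 4)) = (-35 - 42) + 9*(8*(-4)*(-5)) = -77 + 9*160 = -77 + 1440 = 1363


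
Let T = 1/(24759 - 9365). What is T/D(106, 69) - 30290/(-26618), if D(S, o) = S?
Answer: 24713079089/21717147076 ≈ 1.1380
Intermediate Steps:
T = 1/15394 ≈ 6.4960e-5
T/D(106, 69) - 30290/(-26618) = (1/15394)/106 - 30290/(-26618) = (1/15394)*(1/106) - 30290*(-1/26618) = 1/1631764 + 15145/13309 = 24713079089/21717147076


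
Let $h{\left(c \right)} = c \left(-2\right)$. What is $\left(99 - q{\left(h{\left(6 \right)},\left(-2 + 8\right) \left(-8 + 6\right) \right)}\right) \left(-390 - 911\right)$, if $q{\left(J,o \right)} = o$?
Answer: $-144411$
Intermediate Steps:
$h{\left(c \right)} = - 2 c$
$\left(99 - q{\left(h{\left(6 \right)},\left(-2 + 8\right) \left(-8 + 6\right) \right)}\right) \left(-390 - 911\right) = \left(99 - \left(-2 + 8\right) \left(-8 + 6\right)\right) \left(-390 - 911\right) = \left(99 - 6 \left(-2\right)\right) \left(-1301\right) = \left(99 - -12\right) \left(-1301\right) = \left(99 + 12\right) \left(-1301\right) = 111 \left(-1301\right) = -144411$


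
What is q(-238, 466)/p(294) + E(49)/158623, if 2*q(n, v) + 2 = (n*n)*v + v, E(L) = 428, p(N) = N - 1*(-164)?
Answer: 1046775799478/36324667 ≈ 28817.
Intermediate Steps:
p(N) = 164 + N (p(N) = N + 164 = 164 + N)
q(n, v) = -1 + v/2 + v*n²/2 (q(n, v) = -1 + ((n*n)*v + v)/2 = -1 + (n²*v + v)/2 = -1 + (v*n² + v)/2 = -1 + (v + v*n²)/2 = -1 + (v/2 + v*n²/2) = -1 + v/2 + v*n²/2)
q(-238, 466)/p(294) + E(49)/158623 = (-1 + (½)*466 + (½)*466*(-238)²)/(164 + 294) + 428/158623 = (-1 + 233 + (½)*466*56644)/458 + 428*(1/158623) = (-1 + 233 + 13198052)*(1/458) + 428/158623 = 13198284*(1/458) + 428/158623 = 6599142/229 + 428/158623 = 1046775799478/36324667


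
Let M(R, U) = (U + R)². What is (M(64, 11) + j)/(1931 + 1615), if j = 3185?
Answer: 4405/1773 ≈ 2.4845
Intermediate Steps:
M(R, U) = (R + U)²
(M(64, 11) + j)/(1931 + 1615) = ((64 + 11)² + 3185)/(1931 + 1615) = (75² + 3185)/3546 = (5625 + 3185)*(1/3546) = 8810*(1/3546) = 4405/1773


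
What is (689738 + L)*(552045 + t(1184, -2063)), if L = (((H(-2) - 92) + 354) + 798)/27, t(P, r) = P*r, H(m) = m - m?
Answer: -35209520860342/27 ≈ -1.3041e+12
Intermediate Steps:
H(m) = 0
L = 1060/27 (L = (((0 - 92) + 354) + 798)/27 = ((-92 + 354) + 798)/27 = (262 + 798)/27 = (1/27)*1060 = 1060/27 ≈ 39.259)
(689738 + L)*(552045 + t(1184, -2063)) = (689738 + 1060/27)*(552045 + 1184*(-2063)) = 18623986*(552045 - 2442592)/27 = (18623986/27)*(-1890547) = -35209520860342/27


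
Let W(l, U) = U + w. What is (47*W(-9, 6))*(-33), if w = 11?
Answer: -26367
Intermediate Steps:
W(l, U) = 11 + U (W(l, U) = U + 11 = 11 + U)
(47*W(-9, 6))*(-33) = (47*(11 + 6))*(-33) = (47*17)*(-33) = 799*(-33) = -26367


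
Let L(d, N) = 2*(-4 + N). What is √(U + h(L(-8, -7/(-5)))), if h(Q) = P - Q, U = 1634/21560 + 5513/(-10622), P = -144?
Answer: I*√2328671016983135/4089470 ≈ 11.8*I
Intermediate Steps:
L(d, N) = -8 + 2*N
U = -25375983/57252580 (U = 1634*(1/21560) + 5513*(-1/10622) = 817/10780 - 5513/10622 = -25375983/57252580 ≈ -0.44323)
h(Q) = -144 - Q
√(U + h(L(-8, -7/(-5)))) = √(-25375983/57252580 + (-144 - (-8 + 2*(-7/(-5))))) = √(-25375983/57252580 + (-144 - (-8 + 2*(-7*(-⅕))))) = √(-25375983/57252580 + (-144 - (-8 + 2*(7/5)))) = √(-25375983/57252580 + (-144 - (-8 + 14/5))) = √(-25375983/57252580 + (-144 - 1*(-26/5))) = √(-25375983/57252580 + (-144 + 26/5)) = √(-25375983/57252580 - 694/5) = √(-7972034087/57252580) = I*√2328671016983135/4089470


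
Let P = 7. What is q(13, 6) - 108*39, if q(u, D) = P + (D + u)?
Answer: -4186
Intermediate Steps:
q(u, D) = 7 + D + u (q(u, D) = 7 + (D + u) = 7 + D + u)
q(13, 6) - 108*39 = (7 + 6 + 13) - 108*39 = 26 - 4212 = -4186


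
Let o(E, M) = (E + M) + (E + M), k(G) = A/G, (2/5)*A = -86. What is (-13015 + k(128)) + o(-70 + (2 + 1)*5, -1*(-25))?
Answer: -1673815/128 ≈ -13077.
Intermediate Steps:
A = -215 (A = (5/2)*(-86) = -215)
k(G) = -215/G
o(E, M) = 2*E + 2*M
(-13015 + k(128)) + o(-70 + (2 + 1)*5, -1*(-25)) = (-13015 - 215/128) + (2*(-70 + (2 + 1)*5) + 2*(-1*(-25))) = (-13015 - 215*1/128) + (2*(-70 + 3*5) + 2*25) = (-13015 - 215/128) + (2*(-70 + 15) + 50) = -1666135/128 + (2*(-55) + 50) = -1666135/128 + (-110 + 50) = -1666135/128 - 60 = -1673815/128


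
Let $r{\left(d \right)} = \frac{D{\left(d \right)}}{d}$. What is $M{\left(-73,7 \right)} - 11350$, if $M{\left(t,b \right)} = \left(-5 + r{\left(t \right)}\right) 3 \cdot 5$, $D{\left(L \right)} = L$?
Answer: $-11410$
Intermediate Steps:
$r{\left(d \right)} = 1$ ($r{\left(d \right)} = \frac{d}{d} = 1$)
$M{\left(t,b \right)} = -60$ ($M{\left(t,b \right)} = \left(-5 + 1\right) 3 \cdot 5 = \left(-4\right) 15 = -60$)
$M{\left(-73,7 \right)} - 11350 = -60 - 11350 = -11410$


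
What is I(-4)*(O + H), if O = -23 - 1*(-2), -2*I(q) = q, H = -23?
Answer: -88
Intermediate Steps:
I(q) = -q/2
O = -21 (O = -23 + 2 = -21)
I(-4)*(O + H) = (-1/2*(-4))*(-21 - 23) = 2*(-44) = -88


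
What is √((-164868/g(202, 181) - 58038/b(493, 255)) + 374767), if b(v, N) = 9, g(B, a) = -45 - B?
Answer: √202603100349/741 ≈ 607.44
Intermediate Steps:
√((-164868/g(202, 181) - 58038/b(493, 255)) + 374767) = √((-164868/(-45 - 1*202) - 58038/9) + 374767) = √((-164868/(-45 - 202) - 58038*⅑) + 374767) = √((-164868/(-247) - 19346/3) + 374767) = √((-164868*(-1/247) - 19346/3) + 374767) = √((164868/247 - 19346/3) + 374767) = √(-4283858/741 + 374767) = √(273418489/741) = √202603100349/741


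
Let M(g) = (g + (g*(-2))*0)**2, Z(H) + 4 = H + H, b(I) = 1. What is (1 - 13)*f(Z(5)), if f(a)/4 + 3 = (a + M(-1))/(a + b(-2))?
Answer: 96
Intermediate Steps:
Z(H) = -4 + 2*H (Z(H) = -4 + (H + H) = -4 + 2*H)
M(g) = g**2 (M(g) = (g - 2*g*0)**2 = (g + 0)**2 = g**2)
f(a) = -8 (f(a) = -12 + 4*((a + (-1)**2)/(a + 1)) = -12 + 4*((a + 1)/(1 + a)) = -12 + 4*((1 + a)/(1 + a)) = -12 + 4*1 = -12 + 4 = -8)
(1 - 13)*f(Z(5)) = (1 - 13)*(-8) = -12*(-8) = 96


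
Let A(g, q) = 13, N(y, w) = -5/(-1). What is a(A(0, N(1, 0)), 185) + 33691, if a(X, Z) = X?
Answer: 33704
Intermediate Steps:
N(y, w) = 5 (N(y, w) = -5*(-1) = 5)
a(A(0, N(1, 0)), 185) + 33691 = 13 + 33691 = 33704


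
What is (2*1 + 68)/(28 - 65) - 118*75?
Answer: -327520/37 ≈ -8851.9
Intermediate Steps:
(2*1 + 68)/(28 - 65) - 118*75 = (2 + 68)/(-37) - 8850 = 70*(-1/37) - 8850 = -70/37 - 8850 = -327520/37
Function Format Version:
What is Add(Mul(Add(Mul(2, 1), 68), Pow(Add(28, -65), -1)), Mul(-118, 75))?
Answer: Rational(-327520, 37) ≈ -8851.9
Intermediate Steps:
Add(Mul(Add(Mul(2, 1), 68), Pow(Add(28, -65), -1)), Mul(-118, 75)) = Add(Mul(Add(2, 68), Pow(-37, -1)), -8850) = Add(Mul(70, Rational(-1, 37)), -8850) = Add(Rational(-70, 37), -8850) = Rational(-327520, 37)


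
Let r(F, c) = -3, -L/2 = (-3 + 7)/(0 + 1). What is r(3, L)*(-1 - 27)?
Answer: 84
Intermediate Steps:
L = -8 (L = -2*(-3 + 7)/(0 + 1) = -8/1 = -8 ≈ -8.0000)
r(3, L)*(-1 - 27) = -3*(-1 - 27) = -3*(-28) = 84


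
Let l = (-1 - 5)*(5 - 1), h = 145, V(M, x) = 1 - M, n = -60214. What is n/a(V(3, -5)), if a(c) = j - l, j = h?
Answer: -60214/169 ≈ -356.30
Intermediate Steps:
l = -24 (l = -6*4 = -24)
j = 145
a(c) = 169 (a(c) = 145 - 1*(-24) = 145 + 24 = 169)
n/a(V(3, -5)) = -60214/169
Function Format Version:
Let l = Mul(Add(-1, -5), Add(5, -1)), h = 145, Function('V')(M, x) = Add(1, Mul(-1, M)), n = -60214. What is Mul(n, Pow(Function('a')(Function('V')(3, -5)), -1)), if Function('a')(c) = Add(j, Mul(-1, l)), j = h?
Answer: Rational(-60214, 169) ≈ -356.30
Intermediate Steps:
l = -24 (l = Mul(-6, 4) = -24)
j = 145
Function('a')(c) = 169 (Function('a')(c) = Add(145, Mul(-1, -24)) = Add(145, 24) = 169)
Mul(n, Pow(Function('a')(Function('V')(3, -5)), -1)) = Mul(-60214, Pow(169, -1)) = Mul(-60214, Rational(1, 169)) = Rational(-60214, 169)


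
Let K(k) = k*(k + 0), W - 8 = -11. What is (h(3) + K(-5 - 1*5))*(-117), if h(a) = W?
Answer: -11349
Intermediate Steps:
W = -3 (W = 8 - 11 = -3)
h(a) = -3
K(k) = k² (K(k) = k*k = k²)
(h(3) + K(-5 - 1*5))*(-117) = (-3 + (-5 - 1*5)²)*(-117) = (-3 + (-5 - 5)²)*(-117) = (-3 + (-10)²)*(-117) = (-3 + 100)*(-117) = 97*(-117) = -11349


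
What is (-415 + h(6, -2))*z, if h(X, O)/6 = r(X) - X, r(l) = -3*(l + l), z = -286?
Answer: 190762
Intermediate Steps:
r(l) = -6*l
h(X, O) = -42*X (h(X, O) = 6*(-6*X - X) = 6*(-7*X) = -42*X)
(-415 + h(6, -2))*z = (-415 - 42*6)*(-286) = (-415 - 252)*(-286) = -667*(-286) = 190762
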